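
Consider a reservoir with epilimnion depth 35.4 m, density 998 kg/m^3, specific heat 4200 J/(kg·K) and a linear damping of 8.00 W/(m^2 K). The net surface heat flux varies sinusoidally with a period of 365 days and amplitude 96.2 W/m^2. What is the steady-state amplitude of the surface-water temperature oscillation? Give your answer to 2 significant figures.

3.1 K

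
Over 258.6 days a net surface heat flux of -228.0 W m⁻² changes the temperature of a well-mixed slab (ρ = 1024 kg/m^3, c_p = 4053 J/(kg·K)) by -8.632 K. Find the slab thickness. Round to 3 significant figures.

142 m

Heat input Q = F Δt = -228.0 × 2.23×10^7 s = -5.09×10^9 J/m².
Required areal heat capacity C = Q / ΔT = 5.90×10^8 J/(m²·K).
Depth D = C / (ρ c_p) = 5.90×10^8 / (1024 × 4053) = 142 m.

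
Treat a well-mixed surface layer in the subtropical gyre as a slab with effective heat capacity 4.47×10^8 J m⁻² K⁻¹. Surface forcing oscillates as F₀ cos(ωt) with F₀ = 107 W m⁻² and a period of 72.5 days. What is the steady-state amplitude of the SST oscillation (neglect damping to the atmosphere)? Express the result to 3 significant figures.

Areal heat capacity C = 4.47×10^8 J m⁻² K⁻¹ (given).
Angular frequency ω = 2π / T = 2π / 6.26×10^6 s = 1.00×10^-6 s⁻¹.
Cω = 4.47×10^8 × 1.00×10^-6 = 448 W/(m²·K).
Amplitude A = F₀ / (Cω) = 107 / 448 = 0.239 K.

0.239 K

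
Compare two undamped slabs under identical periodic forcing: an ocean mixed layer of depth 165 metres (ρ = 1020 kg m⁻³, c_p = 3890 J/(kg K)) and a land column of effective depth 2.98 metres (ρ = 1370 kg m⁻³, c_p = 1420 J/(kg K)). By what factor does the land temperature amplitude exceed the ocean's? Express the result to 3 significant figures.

C_ocean = 1020 × 3890 × 165 = 6.55×10^8 J/(m²·K).
C_land = 1370 × 1420 × 2.98 = 5.80×10^6 J/(m²·K).
Undamped amplitude ∝ 1/C, so A_land/A_ocean = C_ocean/C_land = 113.

113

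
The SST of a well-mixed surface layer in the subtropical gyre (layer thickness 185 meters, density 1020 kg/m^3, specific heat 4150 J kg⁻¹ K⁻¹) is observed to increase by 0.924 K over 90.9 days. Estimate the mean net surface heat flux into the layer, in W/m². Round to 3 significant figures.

92.1

Areal heat capacity C = ρ c_p D = 1020 × 4150 × 185 = 7.83×10^8 J/(m²·K).
Required heat per unit area: Q = C ΔT = 7.83×10^8 × 0.924 = 7.24×10^8 J/m².
Flux F = Q / Δt = 7.24×10^8 / 7.85×10^6 s = 92.1 W/m².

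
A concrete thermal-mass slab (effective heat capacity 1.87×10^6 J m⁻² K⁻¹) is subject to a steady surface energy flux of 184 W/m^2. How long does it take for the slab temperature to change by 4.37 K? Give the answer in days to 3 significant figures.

0.514 days

Areal heat capacity C = 1.87×10^6 J m⁻² K⁻¹ (given).
Time required: Δt = C ΔT / F = 1.87×10^6 × 4.37 / 184 = 44400 s.
In days: 44400 s / (86400 s/day) = 0.514 days.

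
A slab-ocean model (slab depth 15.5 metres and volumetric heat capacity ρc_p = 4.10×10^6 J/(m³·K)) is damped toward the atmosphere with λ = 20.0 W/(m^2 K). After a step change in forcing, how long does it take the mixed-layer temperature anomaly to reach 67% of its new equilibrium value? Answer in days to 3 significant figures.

Areal heat capacity C = ρc_p × D = 4.10×10^6 × 15.5 = 6.36×10^7 J m⁻² K⁻¹.
τ = C / λ = 6.36×10^7 / 20.0 = 3.18×10^6 s.
Fraction reached: 1 − e^(−t/τ) = 0.67 ⇒ t = −τ ln(1 − 0.67) = τ × 1.11.
t = 3.52×10^6 s = 40.8 days.

40.8 days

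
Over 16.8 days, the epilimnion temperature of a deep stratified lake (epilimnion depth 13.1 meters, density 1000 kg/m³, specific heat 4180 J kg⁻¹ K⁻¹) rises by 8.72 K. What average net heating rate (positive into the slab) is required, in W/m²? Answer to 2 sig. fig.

330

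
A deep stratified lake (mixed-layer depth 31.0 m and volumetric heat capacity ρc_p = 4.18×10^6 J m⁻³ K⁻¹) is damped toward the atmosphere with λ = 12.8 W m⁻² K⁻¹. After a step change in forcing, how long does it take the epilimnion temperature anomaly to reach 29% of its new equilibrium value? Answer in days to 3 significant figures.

40.1 days

Areal heat capacity C = ρc_p × D = 4.18×10^6 × 31.0 = 1.30×10^8 J/(m^2 K).
τ = C / λ = 1.30×10^8 / 12.8 = 1.01×10^7 s.
Fraction reached: 1 − e^(−t/τ) = 0.29 ⇒ t = −τ ln(1 − 0.29) = τ × 0.342.
t = 3.47×10^6 s = 40.1 days.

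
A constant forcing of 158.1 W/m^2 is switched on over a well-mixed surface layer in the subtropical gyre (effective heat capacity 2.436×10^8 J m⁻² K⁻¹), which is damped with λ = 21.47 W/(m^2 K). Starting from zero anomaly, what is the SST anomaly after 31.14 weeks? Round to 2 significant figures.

6.0 K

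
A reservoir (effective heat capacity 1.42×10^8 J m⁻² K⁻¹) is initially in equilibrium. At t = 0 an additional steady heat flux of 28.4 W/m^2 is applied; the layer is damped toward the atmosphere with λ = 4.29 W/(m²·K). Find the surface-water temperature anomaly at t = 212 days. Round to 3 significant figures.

2.81 K

Areal heat capacity C = 1.42×10^8 J m⁻² K⁻¹ (given).
τ = C / λ = 1.42×10^8 / 4.29 = 3.31×10^7 s.
Equilibrium anomaly ΔT_eq = F / λ = 28.4 / 4.29 = 6.62 K.
t = 212 days = 1.83×10^7 s, so t/τ = 0.553.
ΔT(t) = ΔT_eq (1 − e^(−t/τ)) = 6.62 × (1 − e^−0.553) = 2.81 K.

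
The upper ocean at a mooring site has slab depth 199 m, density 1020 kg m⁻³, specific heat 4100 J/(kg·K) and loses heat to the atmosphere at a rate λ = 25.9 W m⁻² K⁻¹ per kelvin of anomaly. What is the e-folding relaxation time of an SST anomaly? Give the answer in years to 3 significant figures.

1.02 years

Areal heat capacity C = ρ c_p D = 1020 × 4100 × 199 = 8.32×10^8 J/(m^2 K).
Relaxation time τ = C / λ = 8.32×10^8 / 25.9 = 3.21×10^7 s.
In years: 3.21×10^7 s / (3.156×10^7 s/year) = 1.02 years.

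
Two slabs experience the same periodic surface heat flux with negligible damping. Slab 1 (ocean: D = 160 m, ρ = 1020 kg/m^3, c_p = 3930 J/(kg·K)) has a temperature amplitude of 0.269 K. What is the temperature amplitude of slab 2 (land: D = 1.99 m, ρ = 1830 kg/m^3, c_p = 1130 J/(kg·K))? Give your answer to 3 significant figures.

41.9 K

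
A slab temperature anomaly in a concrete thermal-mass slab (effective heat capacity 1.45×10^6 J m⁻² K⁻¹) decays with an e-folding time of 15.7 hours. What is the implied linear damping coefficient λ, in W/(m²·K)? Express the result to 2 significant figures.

Areal heat capacity C = 1.45×10^6 J m⁻² K⁻¹ (given).
τ = 15.7 hours = 56500 s.
λ = C / τ = 1.45×10^6 / 56500 = 25.7 W/(m²·K).

26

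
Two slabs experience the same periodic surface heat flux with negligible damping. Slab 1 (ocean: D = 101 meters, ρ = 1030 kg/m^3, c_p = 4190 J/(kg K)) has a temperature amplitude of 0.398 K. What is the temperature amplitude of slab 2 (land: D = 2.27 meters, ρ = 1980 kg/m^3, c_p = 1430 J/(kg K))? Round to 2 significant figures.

27 K

C_ocean = 4.36×10^8 J/(m²·K); C_land = 6.43×10^6 J/(m²·K).
A ∝ 1/C ⇒ A_land = A_ocean × C_ocean/C_land = 0.398 × 67.8 = 27.0 K.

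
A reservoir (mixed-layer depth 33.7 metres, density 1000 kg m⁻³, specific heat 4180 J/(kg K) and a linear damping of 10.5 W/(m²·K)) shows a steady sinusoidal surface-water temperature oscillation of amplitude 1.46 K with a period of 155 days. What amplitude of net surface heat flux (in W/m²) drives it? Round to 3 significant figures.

97.7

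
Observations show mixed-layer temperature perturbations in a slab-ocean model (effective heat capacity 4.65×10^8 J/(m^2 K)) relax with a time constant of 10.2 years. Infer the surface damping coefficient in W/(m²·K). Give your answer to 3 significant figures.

1.44

Areal heat capacity C = 4.65×10^8 J/(m^2 K) (given).
τ = 10.2 years = 3.22×10^8 s.
λ = C / τ = 4.65×10^8 / 3.22×10^8 = 1.44 W/(m²·K).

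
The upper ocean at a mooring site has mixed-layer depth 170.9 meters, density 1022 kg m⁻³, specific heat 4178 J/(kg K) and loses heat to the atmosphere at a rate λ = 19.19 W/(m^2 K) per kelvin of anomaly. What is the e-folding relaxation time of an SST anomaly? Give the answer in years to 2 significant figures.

Areal heat capacity C = ρ c_p D = 1022 × 4178 × 170.9 = 7.30×10^8 J/(m^2 K).
Relaxation time τ = C / λ = 7.30×10^8 / 19.19 = 3.80×10^7 s.
In years: 3.80×10^7 s / (3.156×10^7 s/year) = 1.20 years.

1.2 years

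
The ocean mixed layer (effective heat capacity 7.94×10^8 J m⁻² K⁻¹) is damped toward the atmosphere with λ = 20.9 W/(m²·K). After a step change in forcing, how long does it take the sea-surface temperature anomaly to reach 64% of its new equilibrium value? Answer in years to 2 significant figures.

Areal heat capacity C = 7.94×10^8 J m⁻² K⁻¹ (given).
τ = C / λ = 7.94×10^8 / 20.9 = 3.80×10^7 s.
Fraction reached: 1 − e^(−t/τ) = 0.64 ⇒ t = −τ ln(1 − 0.64) = τ × 1.02.
t = 3.88×10^7 s = 1.23 years.

1.2 years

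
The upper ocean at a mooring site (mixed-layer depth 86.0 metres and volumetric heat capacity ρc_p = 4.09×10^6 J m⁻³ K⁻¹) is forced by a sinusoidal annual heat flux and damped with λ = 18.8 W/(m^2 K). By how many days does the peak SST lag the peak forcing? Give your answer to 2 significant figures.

Areal heat capacity C = ρc_p × D = 4.09×10^6 × 86.0 = 3.52×10^8 J/(m^2 K).
ω = 2π / 3.15×10^7 s = 1.99×10^-7 s⁻¹.
Phase lag φ = arctan(Cω/λ) = arctan(70.1/18.8) = 1.31 rad.
Time lag = φ / ω = 1.31 / 1.99×10^-7 = 6.57×10^6 s = 76.0 days.

76 days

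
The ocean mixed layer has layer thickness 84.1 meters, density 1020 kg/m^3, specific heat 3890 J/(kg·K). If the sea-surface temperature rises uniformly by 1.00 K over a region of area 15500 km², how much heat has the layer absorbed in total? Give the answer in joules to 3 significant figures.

Areal heat capacity C = ρ c_p D = 1020 × 3890 × 84.1 = 3.34×10^8 J/(m²·K).
Heat per unit area: q = C ΔT = 3.34×10^8 × 1.00 = 3.34×10^8 J/m².
Total heat: Q = q × A = 3.34×10^8 × (15500 × 10⁶ m²) = 5.17×10^18 J.

5.17×10^18 J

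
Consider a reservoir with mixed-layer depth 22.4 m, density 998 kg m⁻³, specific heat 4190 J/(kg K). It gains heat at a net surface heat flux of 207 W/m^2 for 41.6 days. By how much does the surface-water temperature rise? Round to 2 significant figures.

7.9 K

Areal heat capacity C = ρ c_p D = 998 × 4190 × 22.4 = 9.37×10^7 J/(m^2 K).
Net heat input Q = F Δt = 207 × (41.6 days × 86400 s/day) = 7.44×10^8 J/m².
ΔT = Q / C = 7.44×10^8 / 9.37×10^7 = 7.94 K.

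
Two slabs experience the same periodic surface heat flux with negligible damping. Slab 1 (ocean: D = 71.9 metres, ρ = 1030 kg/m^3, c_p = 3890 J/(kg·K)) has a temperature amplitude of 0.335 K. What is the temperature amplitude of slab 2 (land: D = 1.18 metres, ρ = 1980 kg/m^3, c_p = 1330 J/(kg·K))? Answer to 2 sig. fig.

C_ocean = 2.88×10^8 J/(m²·K); C_land = 3.11×10^6 J/(m²·K).
A ∝ 1/C ⇒ A_land = A_ocean × C_ocean/C_land = 0.335 × 92.7 = 31.1 K.

31 K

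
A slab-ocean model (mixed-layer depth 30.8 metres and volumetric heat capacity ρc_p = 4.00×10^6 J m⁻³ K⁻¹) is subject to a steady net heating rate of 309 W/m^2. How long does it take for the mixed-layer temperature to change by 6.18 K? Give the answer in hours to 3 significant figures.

684 hours

Areal heat capacity C = ρc_p × D = 4.00×10^6 × 30.8 = 1.23×10^8 J/(m^2 K).
Time required: Δt = C ΔT / F = 1.23×10^8 × 6.18 / 309 = 2.46×10^6 s.
In hours: 2.46×10^6 s / (3600 s/hour) = 684 hours.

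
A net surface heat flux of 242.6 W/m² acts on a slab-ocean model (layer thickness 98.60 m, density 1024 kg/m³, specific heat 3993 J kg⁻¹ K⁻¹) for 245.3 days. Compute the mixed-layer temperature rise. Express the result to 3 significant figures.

12.8 K

Areal heat capacity C = ρ c_p D = 1024 × 3993 × 98.60 = 4.03×10^8 J/(m²·K).
Net heat input Q = F Δt = 242.6 × (245.3 days × 86400 s/day) = 5.14×10^9 J/m².
ΔT = Q / C = 5.14×10^9 / 4.03×10^8 = 12.8 K.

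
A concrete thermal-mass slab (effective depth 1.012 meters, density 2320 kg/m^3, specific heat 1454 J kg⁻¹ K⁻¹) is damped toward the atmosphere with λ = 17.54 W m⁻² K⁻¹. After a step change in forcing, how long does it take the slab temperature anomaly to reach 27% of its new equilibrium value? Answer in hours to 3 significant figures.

Areal heat capacity C = ρ c_p D = 2320 × 1454 × 1.012 = 3.41×10^6 J/(m²·K).
τ = C / λ = 3.41×10^6 / 17.54 = 1.95×10^5 s.
Fraction reached: 1 − e^(−t/τ) = 0.27 ⇒ t = −τ ln(1 − 0.27) = τ × 0.315.
t = 61300 s = 17.0 hours.

17.0 hours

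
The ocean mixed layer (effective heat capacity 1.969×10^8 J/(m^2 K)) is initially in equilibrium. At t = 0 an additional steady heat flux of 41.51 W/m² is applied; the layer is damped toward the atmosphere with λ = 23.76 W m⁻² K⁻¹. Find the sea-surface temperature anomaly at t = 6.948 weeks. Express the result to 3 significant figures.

Areal heat capacity C = 1.969×10^8 J/(m^2 K) (given).
τ = C / λ = 1.97×10^8 / 23.76 = 8.29×10^6 s.
Equilibrium anomaly ΔT_eq = F / λ = 41.51 / 23.76 = 1.75 K.
t = 6.948 weeks = 4.20×10^6 s, so t/τ = 0.507.
ΔT(t) = ΔT_eq (1 − e^(−t/τ)) = 1.75 × (1 − e^−0.507) = 0.695 K.

0.695 K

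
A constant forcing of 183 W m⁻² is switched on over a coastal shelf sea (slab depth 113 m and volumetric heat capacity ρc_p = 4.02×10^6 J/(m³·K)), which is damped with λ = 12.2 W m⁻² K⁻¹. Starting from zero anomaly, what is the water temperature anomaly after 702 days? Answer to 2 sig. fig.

Areal heat capacity C = ρc_p × D = 4.02×10^6 × 113 = 4.54×10^8 J m⁻² K⁻¹.
τ = C / λ = 4.54×10^8 / 12.2 = 3.72×10^7 s.
Equilibrium anomaly ΔT_eq = F / λ = 183 / 12.2 = 15.0 K.
t = 702 days = 6.07×10^7 s, so t/τ = 1.63.
ΔT(t) = ΔT_eq (1 − e^(−t/τ)) = 15.0 × (1 − e^−1.63) = 12.1 K.

12 K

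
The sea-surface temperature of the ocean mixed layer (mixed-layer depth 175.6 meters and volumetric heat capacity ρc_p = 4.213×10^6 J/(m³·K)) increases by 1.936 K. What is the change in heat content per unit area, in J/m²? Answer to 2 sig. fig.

1.4×10^9

Areal heat capacity C = ρc_p × D = 4.213×10^6 × 175.6 = 7.40×10^8 J/(m²·K).
ΔQ = C ΔT = 7.40×10^8 × 1.936 = 1.43×10^9 J/m².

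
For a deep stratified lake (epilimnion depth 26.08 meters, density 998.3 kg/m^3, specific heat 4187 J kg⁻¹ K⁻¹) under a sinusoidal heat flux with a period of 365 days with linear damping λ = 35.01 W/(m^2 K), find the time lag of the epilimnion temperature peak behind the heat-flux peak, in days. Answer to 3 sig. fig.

32.3 days

Areal heat capacity C = ρ c_p D = 998.3 × 4187 × 26.08 = 1.09×10^8 J/(m^2 K).
ω = 2π / 3.15×10^7 s = 1.99×10^-7 s⁻¹.
Phase lag φ = arctan(Cω/λ) = arctan(21.7/35.01) = 0.555 rad.
Time lag = φ / ω = 0.555 / 1.99×10^-7 = 2.79×10^6 s = 32.3 days.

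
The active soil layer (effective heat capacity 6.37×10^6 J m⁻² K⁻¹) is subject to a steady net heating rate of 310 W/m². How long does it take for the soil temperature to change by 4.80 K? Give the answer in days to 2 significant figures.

Areal heat capacity C = 6.37×10^6 J m⁻² K⁻¹ (given).
Time required: Δt = C ΔT / F = 6.37×10^6 × 4.80 / 310 = 98600 s.
In days: 98600 s / (86400 s/day) = 1.14 days.

1.1 days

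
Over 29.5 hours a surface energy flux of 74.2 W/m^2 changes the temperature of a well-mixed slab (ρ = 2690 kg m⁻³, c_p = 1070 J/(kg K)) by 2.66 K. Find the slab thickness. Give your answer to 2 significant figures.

1.0 m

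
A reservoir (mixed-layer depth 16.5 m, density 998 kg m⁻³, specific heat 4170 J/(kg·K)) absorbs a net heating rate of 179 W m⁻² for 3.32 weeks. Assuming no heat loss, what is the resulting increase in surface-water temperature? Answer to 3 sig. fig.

5.23 K

Areal heat capacity C = ρ c_p D = 998 × 4170 × 16.5 = 6.87×10^7 J m⁻² K⁻¹.
Net heat input Q = F Δt = 179 × (3.32 weeks × 6.048×10^5 s/week) = 3.59×10^8 J/m².
ΔT = Q / C = 3.59×10^8 / 6.87×10^7 = 5.23 K.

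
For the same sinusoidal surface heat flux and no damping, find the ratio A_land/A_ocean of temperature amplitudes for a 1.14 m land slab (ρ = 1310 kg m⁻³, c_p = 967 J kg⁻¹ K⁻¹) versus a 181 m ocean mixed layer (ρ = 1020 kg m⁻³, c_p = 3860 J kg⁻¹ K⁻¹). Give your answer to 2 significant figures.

C_ocean = 1020 × 3860 × 181 = 7.13×10^8 J/(m²·K).
C_land = 1310 × 967 × 1.14 = 1.44×10^6 J/(m²·K).
Undamped amplitude ∝ 1/C, so A_land/A_ocean = C_ocean/C_land = 493.

490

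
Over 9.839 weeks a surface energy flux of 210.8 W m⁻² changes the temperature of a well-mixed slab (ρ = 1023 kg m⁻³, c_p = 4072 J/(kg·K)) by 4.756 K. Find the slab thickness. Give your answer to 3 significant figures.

63.3 m

Heat input Q = F Δt = 210.8 × 5.95×10^6 s = 1.25×10^9 J/m².
Required areal heat capacity C = Q / ΔT = 2.64×10^8 J/(m²·K).
Depth D = C / (ρ c_p) = 2.64×10^8 / (1023 × 4072) = 63.3 m.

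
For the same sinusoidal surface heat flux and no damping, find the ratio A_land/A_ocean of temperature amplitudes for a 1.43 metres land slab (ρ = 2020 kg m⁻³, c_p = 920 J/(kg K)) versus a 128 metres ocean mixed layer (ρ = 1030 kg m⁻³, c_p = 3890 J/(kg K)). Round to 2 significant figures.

190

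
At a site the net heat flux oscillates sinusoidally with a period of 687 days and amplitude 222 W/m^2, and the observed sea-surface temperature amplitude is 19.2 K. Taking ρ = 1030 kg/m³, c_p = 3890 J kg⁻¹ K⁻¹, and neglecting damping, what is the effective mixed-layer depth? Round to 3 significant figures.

ω = 2π / 5.94×10^7 s = 1.06×10^-7 s⁻¹.
Required C = F₀ / (A ω) = 222 / (19.2 × 1.06×10^-7) = 1.09×10^8 J/(m²·K).
D = C / (ρ c_p) = 1.09×10^8 / (1030 × 3890) = 27.3 m.

27.3 m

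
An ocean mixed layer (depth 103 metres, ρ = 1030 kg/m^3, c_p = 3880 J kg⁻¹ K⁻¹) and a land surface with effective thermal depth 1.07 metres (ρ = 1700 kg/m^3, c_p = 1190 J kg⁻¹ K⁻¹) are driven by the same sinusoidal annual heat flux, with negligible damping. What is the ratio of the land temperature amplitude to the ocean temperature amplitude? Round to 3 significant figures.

190

C_ocean = 1030 × 3880 × 103 = 4.12×10^8 J/(m²·K).
C_land = 1700 × 1190 × 1.07 = 2.16×10^6 J/(m²·K).
Undamped amplitude ∝ 1/C, so A_land/A_ocean = C_ocean/C_land = 190.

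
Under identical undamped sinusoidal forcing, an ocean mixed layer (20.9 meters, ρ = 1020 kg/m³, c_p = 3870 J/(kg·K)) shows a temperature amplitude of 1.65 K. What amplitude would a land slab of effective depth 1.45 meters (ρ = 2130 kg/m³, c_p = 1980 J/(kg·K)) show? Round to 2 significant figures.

C_ocean = 8.25×10^7 J/(m²·K); C_land = 6.12×10^6 J/(m²·K).
A ∝ 1/C ⇒ A_land = A_ocean × C_ocean/C_land = 1.65 × 13.5 = 22.3 K.

22 K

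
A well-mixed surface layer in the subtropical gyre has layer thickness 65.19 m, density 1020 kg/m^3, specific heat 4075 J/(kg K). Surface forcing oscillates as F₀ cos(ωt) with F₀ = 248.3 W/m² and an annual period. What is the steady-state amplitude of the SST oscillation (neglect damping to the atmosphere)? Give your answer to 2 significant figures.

Areal heat capacity C = ρ c_p D = 1020 × 4075 × 65.19 = 2.71×10^8 J m⁻² K⁻¹.
Angular frequency ω = 2π / T = 2π / 3.15×10^7 s = 1.99×10^-7 s⁻¹.
Cω = 2.71×10^8 × 1.99×10^-7 = 54.0 W/(m²·K).
Amplitude A = F₀ / (Cω) = 248.3 / 54.0 = 4.60 K.

4.6 K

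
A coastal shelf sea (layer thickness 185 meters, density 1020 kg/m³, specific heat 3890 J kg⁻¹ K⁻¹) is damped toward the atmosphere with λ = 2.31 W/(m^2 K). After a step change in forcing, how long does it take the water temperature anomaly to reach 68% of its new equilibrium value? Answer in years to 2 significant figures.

11 years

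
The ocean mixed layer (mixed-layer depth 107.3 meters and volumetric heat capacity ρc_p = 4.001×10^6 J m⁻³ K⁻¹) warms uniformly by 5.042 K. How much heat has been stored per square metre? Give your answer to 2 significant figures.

2.2×10^9

Areal heat capacity C = ρc_p × D = 4.001×10^6 × 107.3 = 4.29×10^8 J/(m²·K).
ΔQ = C ΔT = 4.29×10^8 × 5.042 = 2.16×10^9 J/m².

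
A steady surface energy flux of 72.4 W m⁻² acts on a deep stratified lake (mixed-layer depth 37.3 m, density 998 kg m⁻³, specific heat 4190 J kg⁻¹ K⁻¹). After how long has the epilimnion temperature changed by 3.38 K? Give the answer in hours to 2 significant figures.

2000 hours

Areal heat capacity C = ρ c_p D = 998 × 4190 × 37.3 = 1.56×10^8 J m⁻² K⁻¹.
Time required: Δt = C ΔT / F = 1.56×10^8 × 3.38 / 72.4 = 7.28×10^6 s.
In hours: 7.28×10^6 s / (3600 s/hour) = 2020 hours.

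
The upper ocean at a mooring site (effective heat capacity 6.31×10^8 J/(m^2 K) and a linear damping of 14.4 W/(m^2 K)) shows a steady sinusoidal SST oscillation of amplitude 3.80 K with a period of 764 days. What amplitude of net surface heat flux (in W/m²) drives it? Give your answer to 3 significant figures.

Areal heat capacity C = 6.31×10^8 J/(m^2 K) (given).
ω = 2π / 6.60×10^7 s = 9.52×10^-8 s⁻¹.
√((Cω)² + λ²) = √((60.1)² + 14.4²) = 61.8 W/(m²·K).
F₀ = A × √((Cω)²+λ²) = 3.80 × 61.8 = 235 W/m².

235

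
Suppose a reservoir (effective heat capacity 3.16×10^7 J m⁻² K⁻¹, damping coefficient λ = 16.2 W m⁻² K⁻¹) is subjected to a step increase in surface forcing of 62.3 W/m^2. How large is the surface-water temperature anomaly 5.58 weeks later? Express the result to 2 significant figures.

Areal heat capacity C = 3.16×10^7 J m⁻² K⁻¹ (given).
τ = C / λ = 3.16×10^7 / 16.2 = 1.95×10^6 s.
Equilibrium anomaly ΔT_eq = F / λ = 62.3 / 16.2 = 3.85 K.
t = 5.58 weeks = 3.37×10^6 s, so t/τ = 1.73.
ΔT(t) = ΔT_eq (1 − e^(−t/τ)) = 3.85 × (1 − e^−1.73) = 3.16 K.

3.2 K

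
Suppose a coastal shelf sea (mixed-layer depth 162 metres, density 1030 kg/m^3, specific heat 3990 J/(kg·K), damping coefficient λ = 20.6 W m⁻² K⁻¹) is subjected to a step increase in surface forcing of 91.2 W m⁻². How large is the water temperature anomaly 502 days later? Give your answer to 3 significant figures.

3.27 K

Areal heat capacity C = ρ c_p D = 1030 × 3990 × 162 = 6.66×10^8 J/(m^2 K).
τ = C / λ = 6.66×10^8 / 20.6 = 3.23×10^7 s.
Equilibrium anomaly ΔT_eq = F / λ = 91.2 / 20.6 = 4.43 K.
t = 502 days = 4.34×10^7 s, so t/τ = 1.34.
ΔT(t) = ΔT_eq (1 − e^(−t/τ)) = 4.43 × (1 − e^−1.34) = 3.27 K.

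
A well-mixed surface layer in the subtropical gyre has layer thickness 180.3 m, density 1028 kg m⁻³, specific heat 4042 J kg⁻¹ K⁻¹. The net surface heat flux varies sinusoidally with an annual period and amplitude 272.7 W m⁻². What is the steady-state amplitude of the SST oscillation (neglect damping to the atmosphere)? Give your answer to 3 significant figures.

Areal heat capacity C = ρ c_p D = 1028 × 4042 × 180.3 = 7.49×10^8 J m⁻² K⁻¹.
Angular frequency ω = 2π / T = 2π / 3.15×10^7 s = 1.99×10^-7 s⁻¹.
Cω = 7.49×10^8 × 1.99×10^-7 = 149 W/(m²·K).
Amplitude A = F₀ / (Cω) = 272.7 / 149 = 1.83 K.

1.83 K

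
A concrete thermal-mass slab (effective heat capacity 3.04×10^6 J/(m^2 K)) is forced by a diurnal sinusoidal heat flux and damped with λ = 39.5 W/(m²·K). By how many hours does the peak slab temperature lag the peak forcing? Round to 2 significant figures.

5.3 hours

Areal heat capacity C = 3.04×10^6 J/(m^2 K) (given).
ω = 2π / 86400 s = 7.27×10^-5 s⁻¹.
Phase lag φ = arctan(Cω/λ) = arctan(221/39.5) = 1.39 rad.
Time lag = φ / ω = 1.39 / 7.27×10^-5 = 19200 s = 5.32 hours.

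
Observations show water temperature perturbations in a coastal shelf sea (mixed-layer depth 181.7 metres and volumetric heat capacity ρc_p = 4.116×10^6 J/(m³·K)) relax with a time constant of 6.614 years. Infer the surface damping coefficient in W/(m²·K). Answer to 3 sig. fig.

3.58

Areal heat capacity C = ρc_p × D = 4.116×10^6 × 181.7 = 7.48×10^8 J m⁻² K⁻¹.
τ = 6.614 years = 2.09×10^8 s.
λ = C / τ = 7.48×10^8 / 2.09×10^8 = 3.58 W/(m²·K).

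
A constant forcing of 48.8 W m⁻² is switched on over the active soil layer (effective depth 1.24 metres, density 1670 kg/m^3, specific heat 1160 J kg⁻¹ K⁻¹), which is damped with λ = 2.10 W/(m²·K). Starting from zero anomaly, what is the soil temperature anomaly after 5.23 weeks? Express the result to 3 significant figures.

21.8 K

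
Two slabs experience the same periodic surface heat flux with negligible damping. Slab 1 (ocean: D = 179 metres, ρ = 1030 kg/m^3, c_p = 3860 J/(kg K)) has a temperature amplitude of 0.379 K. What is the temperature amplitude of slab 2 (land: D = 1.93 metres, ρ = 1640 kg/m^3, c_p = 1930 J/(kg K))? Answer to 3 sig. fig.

C_ocean = 7.12×10^8 J/(m²·K); C_land = 6.11×10^6 J/(m²·K).
A ∝ 1/C ⇒ A_land = A_ocean × C_ocean/C_land = 0.379 × 116 = 44.2 K.

44.2 K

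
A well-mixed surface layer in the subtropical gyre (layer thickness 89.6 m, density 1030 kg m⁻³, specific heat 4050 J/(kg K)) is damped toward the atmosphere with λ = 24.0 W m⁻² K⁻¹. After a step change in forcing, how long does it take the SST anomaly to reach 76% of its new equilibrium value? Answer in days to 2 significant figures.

260 days

Areal heat capacity C = ρ c_p D = 1030 × 4050 × 89.6 = 3.74×10^8 J/(m^2 K).
τ = C / λ = 3.74×10^8 / 24.0 = 1.56×10^7 s.
Fraction reached: 1 − e^(−t/τ) = 0.76 ⇒ t = −τ ln(1 − 0.76) = τ × 1.43.
t = 2.22×10^7 s = 257 days.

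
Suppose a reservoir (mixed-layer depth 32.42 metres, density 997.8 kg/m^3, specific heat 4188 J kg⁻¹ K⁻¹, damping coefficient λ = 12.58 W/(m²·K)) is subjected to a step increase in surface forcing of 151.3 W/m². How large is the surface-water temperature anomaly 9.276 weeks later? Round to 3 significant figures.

Areal heat capacity C = ρ c_p D = 997.8 × 4188 × 32.42 = 1.35×10^8 J/(m^2 K).
τ = C / λ = 1.35×10^8 / 12.58 = 1.08×10^7 s.
Equilibrium anomaly ΔT_eq = F / λ = 151.3 / 12.58 = 12.0 K.
t = 9.276 weeks = 5.61×10^6 s, so t/τ = 0.521.
ΔT(t) = ΔT_eq (1 − e^(−t/τ)) = 12.0 × (1 − e^−0.521) = 4.88 K.

4.88 K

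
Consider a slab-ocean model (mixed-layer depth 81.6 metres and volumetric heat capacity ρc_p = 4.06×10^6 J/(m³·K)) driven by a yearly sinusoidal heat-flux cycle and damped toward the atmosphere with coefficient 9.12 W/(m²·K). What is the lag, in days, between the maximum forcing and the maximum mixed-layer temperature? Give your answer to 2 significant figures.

83 days

Areal heat capacity C = ρc_p × D = 4.06×10^6 × 81.6 = 3.31×10^8 J/(m²·K).
ω = 2π / 3.15×10^7 s = 1.99×10^-7 s⁻¹.
Phase lag φ = arctan(Cω/λ) = arctan(66.0/9.12) = 1.43 rad.
Time lag = φ / ω = 1.43 / 1.99×10^-7 = 7.19×10^6 s = 83.3 days.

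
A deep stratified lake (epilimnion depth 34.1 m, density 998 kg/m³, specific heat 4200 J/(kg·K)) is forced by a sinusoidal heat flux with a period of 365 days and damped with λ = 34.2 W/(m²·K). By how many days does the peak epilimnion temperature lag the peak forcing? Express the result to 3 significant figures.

40.3 days

Areal heat capacity C = ρ c_p D = 998 × 4200 × 34.1 = 1.43×10^8 J m⁻² K⁻¹.
ω = 2π / 3.15×10^7 s = 1.99×10^-7 s⁻¹.
Phase lag φ = arctan(Cω/λ) = arctan(28.5/34.2) = 0.694 rad.
Time lag = φ / ω = 0.694 / 1.99×10^-7 = 3.49×10^6 s = 40.3 days.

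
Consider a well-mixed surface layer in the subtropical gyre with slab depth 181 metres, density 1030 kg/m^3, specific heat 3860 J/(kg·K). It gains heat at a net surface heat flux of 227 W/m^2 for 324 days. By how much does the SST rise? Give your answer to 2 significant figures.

Areal heat capacity C = ρ c_p D = 1030 × 3860 × 181 = 7.20×10^8 J m⁻² K⁻¹.
Net heat input Q = F Δt = 227 × (324 days × 86400 s/day) = 6.35×10^9 J/m².
ΔT = Q / C = 6.35×10^9 / 7.20×10^8 = 8.83 K.

8.8 K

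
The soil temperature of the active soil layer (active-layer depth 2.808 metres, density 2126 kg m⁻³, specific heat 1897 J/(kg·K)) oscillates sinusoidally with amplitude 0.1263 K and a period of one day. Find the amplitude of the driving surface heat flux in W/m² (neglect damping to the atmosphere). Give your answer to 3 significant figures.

Areal heat capacity C = ρ c_p D = 2126 × 1897 × 2.808 = 1.13×10^7 J/(m^2 K).
ω = 2π / 86400 s = 7.27×10^-5 s⁻¹.
Cω = 1.13×10^7 × 7.27×10^-5 = 824 W/(m²·K).
F₀ = A × Cω = 0.1263 × 824 = 104 W/m².

104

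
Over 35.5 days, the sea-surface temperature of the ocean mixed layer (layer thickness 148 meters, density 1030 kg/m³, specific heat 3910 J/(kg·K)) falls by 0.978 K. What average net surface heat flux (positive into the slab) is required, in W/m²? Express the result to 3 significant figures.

-190

Areal heat capacity C = ρ c_p D = 1030 × 3910 × 148 = 5.96×10^8 J/(m²·K).
Required heat per unit area: Q = C ΔT = 5.96×10^8 × -0.978 = -5.83×10^8 J/m².
Flux F = Q / Δt = -5.83×10^8 / 3.07×10^6 s = -190 W/m².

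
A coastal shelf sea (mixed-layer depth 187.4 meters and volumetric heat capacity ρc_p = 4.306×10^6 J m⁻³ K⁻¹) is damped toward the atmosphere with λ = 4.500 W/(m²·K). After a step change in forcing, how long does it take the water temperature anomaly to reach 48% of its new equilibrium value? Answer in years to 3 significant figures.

3.72 years

Areal heat capacity C = ρc_p × D = 4.306×10^6 × 187.4 = 8.07×10^8 J m⁻² K⁻¹.
τ = C / λ = 8.07×10^8 / 4.500 = 1.79×10^8 s.
Fraction reached: 1 − e^(−t/τ) = 0.48 ⇒ t = −τ ln(1 − 0.48) = τ × 0.654.
t = 1.17×10^8 s = 3.72 years.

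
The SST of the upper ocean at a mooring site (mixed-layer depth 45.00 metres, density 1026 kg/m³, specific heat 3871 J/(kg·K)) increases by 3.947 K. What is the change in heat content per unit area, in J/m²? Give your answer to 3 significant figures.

Areal heat capacity C = ρ c_p D = 1026 × 3871 × 45.00 = 1.79×10^8 J/(m^2 K).
ΔQ = C ΔT = 1.79×10^8 × 3.947 = 7.05×10^8 J/m².

7.05×10^8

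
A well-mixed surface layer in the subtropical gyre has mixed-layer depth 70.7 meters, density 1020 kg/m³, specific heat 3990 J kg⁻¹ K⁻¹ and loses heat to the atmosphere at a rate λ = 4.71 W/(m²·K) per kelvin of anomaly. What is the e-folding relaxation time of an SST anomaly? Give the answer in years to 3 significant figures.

1.94 years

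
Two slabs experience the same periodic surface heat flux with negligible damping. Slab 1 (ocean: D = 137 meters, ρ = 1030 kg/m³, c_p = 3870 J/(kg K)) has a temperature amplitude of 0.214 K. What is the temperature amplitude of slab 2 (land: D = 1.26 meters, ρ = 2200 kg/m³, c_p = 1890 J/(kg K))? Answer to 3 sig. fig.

22.3 K

C_ocean = 5.46×10^8 J/(m²·K); C_land = 5.24×10^6 J/(m²·K).
A ∝ 1/C ⇒ A_land = A_ocean × C_ocean/C_land = 0.214 × 104 = 22.3 K.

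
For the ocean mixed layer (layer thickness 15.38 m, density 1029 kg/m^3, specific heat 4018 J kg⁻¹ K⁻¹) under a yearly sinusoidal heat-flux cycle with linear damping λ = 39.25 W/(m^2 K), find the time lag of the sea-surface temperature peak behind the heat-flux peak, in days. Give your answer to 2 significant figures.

Areal heat capacity C = ρ c_p D = 1029 × 4018 × 15.38 = 6.36×10^7 J/(m^2 K).
ω = 2π / 3.15×10^7 s = 1.99×10^-7 s⁻¹.
Phase lag φ = arctan(Cω/λ) = arctan(12.7/39.25) = 0.312 rad.
Time lag = φ / ω = 0.312 / 1.99×10^-7 = 1.57×10^6 s = 18.1 days.

18 days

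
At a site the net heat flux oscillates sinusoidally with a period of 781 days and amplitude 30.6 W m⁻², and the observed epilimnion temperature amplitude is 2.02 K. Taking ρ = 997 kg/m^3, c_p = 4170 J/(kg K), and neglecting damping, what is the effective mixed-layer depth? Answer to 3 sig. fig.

39.1 m

ω = 2π / 6.75×10^7 s = 9.31×10^-8 s⁻¹.
Required C = F₀ / (A ω) = 30.6 / (2.02 × 9.31×10^-8) = 1.63×10^8 J/(m²·K).
D = C / (ρ c_p) = 1.63×10^8 / (997 × 4170) = 39.1 m.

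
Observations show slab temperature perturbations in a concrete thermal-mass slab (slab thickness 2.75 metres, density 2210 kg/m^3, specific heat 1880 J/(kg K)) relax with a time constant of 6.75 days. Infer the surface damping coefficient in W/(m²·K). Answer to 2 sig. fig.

20

Areal heat capacity C = ρ c_p D = 2210 × 1880 × 2.75 = 1.14×10^7 J/(m²·K).
τ = 6.75 days = 5.83×10^5 s.
λ = C / τ = 1.14×10^7 / 5.83×10^5 = 19.6 W/(m²·K).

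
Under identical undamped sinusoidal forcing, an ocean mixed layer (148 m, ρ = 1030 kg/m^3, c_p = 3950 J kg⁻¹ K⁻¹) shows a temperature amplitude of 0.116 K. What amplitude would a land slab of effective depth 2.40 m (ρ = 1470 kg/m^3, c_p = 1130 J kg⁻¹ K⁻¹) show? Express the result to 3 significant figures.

C_ocean = 6.02×10^8 J/(m²·K); C_land = 3.99×10^6 J/(m²·K).
A ∝ 1/C ⇒ A_land = A_ocean × C_ocean/C_land = 0.116 × 151 = 17.5 K.

17.5 K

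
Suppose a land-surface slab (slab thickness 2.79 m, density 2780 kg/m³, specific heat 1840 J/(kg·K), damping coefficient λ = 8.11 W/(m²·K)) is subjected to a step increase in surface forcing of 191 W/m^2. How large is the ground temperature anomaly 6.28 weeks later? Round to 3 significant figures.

20.8 K

Areal heat capacity C = ρ c_p D = 2780 × 1840 × 2.79 = 1.43×10^7 J/(m²·K).
τ = C / λ = 1.43×10^7 / 8.11 = 1.76×10^6 s.
Equilibrium anomaly ΔT_eq = F / λ = 191 / 8.11 = 23.6 K.
t = 6.28 weeks = 3.80×10^6 s, so t/τ = 2.16.
ΔT(t) = ΔT_eq (1 − e^(−t/τ)) = 23.6 × (1 − e^−2.16) = 20.8 K.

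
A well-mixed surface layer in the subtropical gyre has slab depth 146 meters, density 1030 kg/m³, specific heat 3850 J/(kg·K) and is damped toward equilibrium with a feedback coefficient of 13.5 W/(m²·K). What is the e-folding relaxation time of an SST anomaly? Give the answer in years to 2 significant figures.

1.4 years

Areal heat capacity C = ρ c_p D = 1030 × 3850 × 146 = 5.79×10^8 J/(m^2 K).
Relaxation time τ = C / λ = 5.79×10^8 / 13.5 = 4.29×10^7 s.
In years: 4.29×10^7 s / (3.156×10^7 s/year) = 1.36 years.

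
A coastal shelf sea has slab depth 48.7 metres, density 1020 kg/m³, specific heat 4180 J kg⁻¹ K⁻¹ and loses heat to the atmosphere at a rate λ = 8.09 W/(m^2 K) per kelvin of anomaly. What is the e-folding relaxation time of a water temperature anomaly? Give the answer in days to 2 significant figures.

300 days

Areal heat capacity C = ρ c_p D = 1020 × 4180 × 48.7 = 2.08×10^8 J/(m^2 K).
Relaxation time τ = C / λ = 2.08×10^8 / 8.09 = 2.57×10^7 s.
In days: 2.57×10^7 s / (86400 s/day) = 297 days.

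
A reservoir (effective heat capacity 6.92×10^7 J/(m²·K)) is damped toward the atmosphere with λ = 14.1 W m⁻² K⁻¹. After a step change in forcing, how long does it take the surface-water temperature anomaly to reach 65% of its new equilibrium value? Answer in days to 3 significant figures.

Areal heat capacity C = 6.92×10^7 J/(m²·K) (given).
τ = C / λ = 6.92×10^7 / 14.1 = 4.91×10^6 s.
Fraction reached: 1 − e^(−t/τ) = 0.65 ⇒ t = −τ ln(1 − 0.65) = τ × 1.05.
t = 5.15×10^6 s = 59.6 days.

59.6 days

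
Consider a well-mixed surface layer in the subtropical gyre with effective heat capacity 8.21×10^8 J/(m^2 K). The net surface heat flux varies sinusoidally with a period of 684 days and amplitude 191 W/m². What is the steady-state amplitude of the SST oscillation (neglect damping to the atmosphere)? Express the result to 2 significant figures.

2.2 K

Areal heat capacity C = 8.21×10^8 J/(m^2 K) (given).
Angular frequency ω = 2π / T = 2π / 5.91×10^7 s = 1.06×10^-7 s⁻¹.
Cω = 8.21×10^8 × 1.06×10^-7 = 87.3 W/(m²·K).
Amplitude A = F₀ / (Cω) = 191 / 87.3 = 2.19 K.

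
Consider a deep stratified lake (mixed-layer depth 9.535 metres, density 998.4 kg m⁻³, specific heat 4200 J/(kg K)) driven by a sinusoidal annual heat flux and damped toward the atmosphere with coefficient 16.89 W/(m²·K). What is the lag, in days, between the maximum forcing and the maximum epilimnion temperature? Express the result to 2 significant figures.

26 days

Areal heat capacity C = ρ c_p D = 998.4 × 4200 × 9.535 = 4.00×10^7 J/(m^2 K).
ω = 2π / 3.15×10^7 s = 1.99×10^-7 s⁻¹.
Phase lag φ = arctan(Cω/λ) = arctan(7.97/16.89) = 0.441 rad.
Time lag = φ / ω = 0.441 / 1.99×10^-7 = 2.21×10^6 s = 25.6 days.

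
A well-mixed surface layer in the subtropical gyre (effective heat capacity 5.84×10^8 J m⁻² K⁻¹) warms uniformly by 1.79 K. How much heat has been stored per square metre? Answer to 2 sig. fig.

Areal heat capacity C = 5.84×10^8 J m⁻² K⁻¹ (given).
ΔQ = C ΔT = 5.84×10^8 × 1.79 = 1.05×10^9 J/m².

1.0×10^9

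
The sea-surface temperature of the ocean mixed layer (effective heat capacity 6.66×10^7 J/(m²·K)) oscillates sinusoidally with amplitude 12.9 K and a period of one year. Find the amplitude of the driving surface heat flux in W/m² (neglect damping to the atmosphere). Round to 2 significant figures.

Areal heat capacity C = 6.66×10^7 J/(m²·K) (given).
ω = 2π / 3.15×10^7 s = 1.99×10^-7 s⁻¹.
Cω = 6.66×10^7 × 1.99×10^-7 = 13.3 W/(m²·K).
F₀ = A × Cω = 12.9 × 13.3 = 171 W/m².

170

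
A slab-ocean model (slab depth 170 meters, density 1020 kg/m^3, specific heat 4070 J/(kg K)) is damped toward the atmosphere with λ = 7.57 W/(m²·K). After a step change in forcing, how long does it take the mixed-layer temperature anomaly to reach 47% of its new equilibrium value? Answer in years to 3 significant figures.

Areal heat capacity C = ρ c_p D = 1020 × 4070 × 170 = 7.06×10^8 J m⁻² K⁻¹.
τ = C / λ = 7.06×10^8 / 7.57 = 9.32×10^7 s.
Fraction reached: 1 − e^(−t/τ) = 0.47 ⇒ t = −τ ln(1 − 0.47) = τ × 0.635.
t = 5.92×10^7 s = 1.88 years.

1.88 years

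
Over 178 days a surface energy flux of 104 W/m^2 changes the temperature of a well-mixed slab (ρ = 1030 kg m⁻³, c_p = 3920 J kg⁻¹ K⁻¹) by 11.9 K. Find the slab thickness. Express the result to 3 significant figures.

Heat input Q = F Δt = 104 × 1.54×10^7 s = 1.60×10^9 J/m².
Required areal heat capacity C = Q / ΔT = 1.34×10^8 J/(m²·K).
Depth D = C / (ρ c_p) = 1.34×10^8 / (1030 × 3920) = 33.3 m.

33.3 m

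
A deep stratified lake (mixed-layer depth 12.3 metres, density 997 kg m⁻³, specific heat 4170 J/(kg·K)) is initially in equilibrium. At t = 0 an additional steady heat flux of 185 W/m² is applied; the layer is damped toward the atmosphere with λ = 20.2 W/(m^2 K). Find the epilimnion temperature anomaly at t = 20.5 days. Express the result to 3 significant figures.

Areal heat capacity C = ρ c_p D = 997 × 4170 × 12.3 = 5.11×10^7 J m⁻² K⁻¹.
τ = C / λ = 5.11×10^7 / 20.2 = 2.53×10^6 s.
Equilibrium anomaly ΔT_eq = F / λ = 185 / 20.2 = 9.16 K.
t = 20.5 days = 1.77×10^6 s, so t/τ = 0.700.
ΔT(t) = ΔT_eq (1 − e^(−t/τ)) = 9.16 × (1 − e^−0.700) = 4.61 K.

4.61 K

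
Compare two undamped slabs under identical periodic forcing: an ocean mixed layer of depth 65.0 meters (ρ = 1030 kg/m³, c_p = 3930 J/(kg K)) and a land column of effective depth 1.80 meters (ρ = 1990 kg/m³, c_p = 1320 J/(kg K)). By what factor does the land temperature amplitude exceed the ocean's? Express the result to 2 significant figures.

56

C_ocean = 1030 × 3930 × 65.0 = 2.63×10^8 J/(m²·K).
C_land = 1990 × 1320 × 1.80 = 4.73×10^6 J/(m²·K).
Undamped amplitude ∝ 1/C, so A_land/A_ocean = C_ocean/C_land = 55.6.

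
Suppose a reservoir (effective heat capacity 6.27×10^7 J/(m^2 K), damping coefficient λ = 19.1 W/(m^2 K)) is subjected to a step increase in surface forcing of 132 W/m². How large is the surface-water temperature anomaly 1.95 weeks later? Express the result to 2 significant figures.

Areal heat capacity C = 6.27×10^7 J/(m^2 K) (given).
τ = C / λ = 6.27×10^7 / 19.1 = 3.28×10^6 s.
Equilibrium anomaly ΔT_eq = F / λ = 132 / 19.1 = 6.91 K.
t = 1.95 weeks = 1.18×10^6 s, so t/τ = 0.359.
ΔT(t) = ΔT_eq (1 − e^(−t/τ)) = 6.91 × (1 − e^−0.359) = 2.09 K.

2.1 K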